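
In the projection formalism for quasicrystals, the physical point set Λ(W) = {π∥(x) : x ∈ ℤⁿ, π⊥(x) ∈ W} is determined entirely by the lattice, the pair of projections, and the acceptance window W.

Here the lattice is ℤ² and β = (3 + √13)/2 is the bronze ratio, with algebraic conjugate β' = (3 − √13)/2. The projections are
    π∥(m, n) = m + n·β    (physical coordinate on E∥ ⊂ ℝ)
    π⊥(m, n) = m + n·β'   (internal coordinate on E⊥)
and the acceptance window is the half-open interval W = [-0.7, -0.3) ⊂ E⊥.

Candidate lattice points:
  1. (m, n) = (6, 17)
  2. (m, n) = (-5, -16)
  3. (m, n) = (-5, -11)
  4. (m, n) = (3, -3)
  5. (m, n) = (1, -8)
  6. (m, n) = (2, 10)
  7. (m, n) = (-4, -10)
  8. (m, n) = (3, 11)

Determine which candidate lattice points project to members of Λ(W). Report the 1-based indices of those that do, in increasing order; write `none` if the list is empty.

Compute β' = (3−√13)/2 = -0.302776, so π⊥(m,n) = m -0.302776·n.
#1 (6,17): internal coord 6 + (17)·β' = +0.852814; +0.852814 ∉ [-0.7, -0.3) → out
#2 (-5,-16): internal coord -5 + (-16)·β' = -0.155590; -0.155590 ∉ [-0.7, -0.3) → out
#3 (-5,-11): internal coord -5 + (-11)·β' = -1.669468; -1.669468 ∉ [-0.7, -0.3) → out
#4 (3,-3): internal coord 3 + (-3)·β' = +3.908327; +3.908327 ∉ [-0.7, -0.3) → out
#5 (1,-8): internal coord 1 + (-8)·β' = +3.422205; +3.422205 ∉ [-0.7, -0.3) → out
#6 (2,10): internal coord 2 + (10)·β' = -1.027756; -1.027756 ∉ [-0.7, -0.3) → out
#7 (-4,-10): internal coord -4 + (-10)·β' = -0.972244; -0.972244 ∉ [-0.7, -0.3) → out
#8 (3,11): internal coord 3 + (11)·β' = -0.330532; -0.330532 ∈ [-0.7, -0.3) → IN Λ

8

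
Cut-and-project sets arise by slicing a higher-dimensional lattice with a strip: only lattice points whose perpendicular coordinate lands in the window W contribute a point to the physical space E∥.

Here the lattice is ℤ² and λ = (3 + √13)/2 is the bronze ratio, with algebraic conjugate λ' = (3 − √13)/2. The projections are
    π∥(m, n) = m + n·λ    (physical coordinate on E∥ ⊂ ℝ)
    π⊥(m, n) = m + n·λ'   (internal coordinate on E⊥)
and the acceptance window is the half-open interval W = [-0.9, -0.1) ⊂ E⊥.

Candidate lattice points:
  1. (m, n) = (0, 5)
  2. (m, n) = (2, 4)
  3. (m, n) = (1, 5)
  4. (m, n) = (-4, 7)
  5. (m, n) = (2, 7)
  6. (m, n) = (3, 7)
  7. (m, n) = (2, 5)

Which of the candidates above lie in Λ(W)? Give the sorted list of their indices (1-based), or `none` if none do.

Numerically λ ≈ 3.30278 and λ' = −1/λ ≈ -0.30278.
[1] lift (0,5): star map gives -1.51388; window check -0.9 ≤ -1.51388 < -0.1 is false → out
[2] lift (2,4): star map gives 0.78890; window check -0.9 ≤ 0.78890 < -0.1 is false → out
[3] lift (1,5): star map gives -0.51388; window check -0.9 ≤ -0.51388 < -0.1 is true → IN Λ
[4] lift (-4,7): star map gives -6.11943; window check -0.9 ≤ -6.11943 < -0.1 is false → out
[5] lift (2,7): star map gives -0.11943; window check -0.9 ≤ -0.11943 < -0.1 is true → IN Λ
[6] lift (3,7): star map gives 0.88057; window check -0.9 ≤ 0.88057 < -0.1 is false → out
[7] lift (2,5): star map gives 0.48612; window check -0.9 ≤ 0.48612 < -0.1 is false → out

3, 5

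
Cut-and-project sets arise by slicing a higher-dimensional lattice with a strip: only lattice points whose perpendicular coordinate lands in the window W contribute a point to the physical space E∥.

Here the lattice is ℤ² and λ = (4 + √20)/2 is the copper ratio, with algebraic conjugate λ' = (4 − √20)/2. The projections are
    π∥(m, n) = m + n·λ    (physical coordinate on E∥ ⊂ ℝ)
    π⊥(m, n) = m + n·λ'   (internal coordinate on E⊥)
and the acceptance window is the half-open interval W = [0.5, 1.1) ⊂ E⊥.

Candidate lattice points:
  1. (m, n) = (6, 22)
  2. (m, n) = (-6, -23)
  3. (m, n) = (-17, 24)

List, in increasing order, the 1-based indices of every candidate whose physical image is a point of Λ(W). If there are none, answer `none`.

λ' = (4−√20)/2 ≈ -0.2361.
candidate 1: (m,n)=(6,22) → π∥ = 6+22·λ ≈ 99.1935, π⊥ = 6+22·λ' ≈ 0.8065 ∈ [0.5, 1.1) ⇒ IN Λ
candidate 2: (m,n)=(-6,-23) → π∥ = -6-23·λ ≈ -103.4296, π⊥ = -6-23·λ' ≈ -0.5704 ∉ [0.5, 1.1) ⇒ out
candidate 3: (m,n)=(-17,24) → π∥ = -17+24·λ ≈ 84.6656, π⊥ = -17+24·λ' ≈ -22.6656 ∉ [0.5, 1.1) ⇒ out

1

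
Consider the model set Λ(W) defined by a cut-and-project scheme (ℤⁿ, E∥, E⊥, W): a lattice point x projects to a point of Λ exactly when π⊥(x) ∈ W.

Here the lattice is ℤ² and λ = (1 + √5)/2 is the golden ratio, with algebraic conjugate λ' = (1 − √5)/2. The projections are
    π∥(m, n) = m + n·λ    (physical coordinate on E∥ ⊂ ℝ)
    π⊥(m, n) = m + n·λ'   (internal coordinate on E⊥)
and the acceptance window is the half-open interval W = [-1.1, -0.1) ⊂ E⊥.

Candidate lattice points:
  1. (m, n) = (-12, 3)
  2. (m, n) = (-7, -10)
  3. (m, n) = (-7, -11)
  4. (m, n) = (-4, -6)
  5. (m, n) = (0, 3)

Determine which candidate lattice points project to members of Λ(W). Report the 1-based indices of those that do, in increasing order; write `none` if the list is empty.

2, 3, 4

Compute λ' = (1−√5)/2 = -0.61803, so π⊥(m,n) = m -0.61803·n.
[1] lift (-12,3): star map gives -13.85410; window check -1.1 ≤ -13.85410 < -0.1 is false → out
[2] lift (-7,-10): star map gives -0.81966; window check -1.1 ≤ -0.81966 < -0.1 is true → IN Λ
[3] lift (-7,-11): star map gives -0.20163; window check -1.1 ≤ -0.20163 < -0.1 is true → IN Λ
[4] lift (-4,-6): star map gives -0.29180; window check -1.1 ≤ -0.29180 < -0.1 is true → IN Λ
[5] lift (0,3): star map gives -1.85410; window check -1.1 ≤ -1.85410 < -0.1 is false → out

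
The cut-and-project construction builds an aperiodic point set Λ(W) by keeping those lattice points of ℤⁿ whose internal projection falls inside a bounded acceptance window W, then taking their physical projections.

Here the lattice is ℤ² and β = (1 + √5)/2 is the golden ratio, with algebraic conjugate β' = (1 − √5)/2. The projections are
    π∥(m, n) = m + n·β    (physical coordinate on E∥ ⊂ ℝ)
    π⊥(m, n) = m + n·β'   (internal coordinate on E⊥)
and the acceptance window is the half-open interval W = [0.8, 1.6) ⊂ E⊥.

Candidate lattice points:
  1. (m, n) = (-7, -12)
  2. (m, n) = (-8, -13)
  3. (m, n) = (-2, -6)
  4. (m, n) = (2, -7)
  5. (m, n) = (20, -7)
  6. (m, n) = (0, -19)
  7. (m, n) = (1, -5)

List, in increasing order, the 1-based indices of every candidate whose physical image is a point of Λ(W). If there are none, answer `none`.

none

Numerically β ≈ 1.618034 and β' = −1/β ≈ -0.618034.
#1 (-7,-12): internal coord -7 + (-12)·β' = +0.416408; +0.416408 ∉ [0.8, 1.6) → out
#2 (-8,-13): internal coord -8 + (-13)·β' = +0.034442; +0.034442 ∉ [0.8, 1.6) → out
#3 (-2,-6): internal coord -2 + (-6)·β' = +1.708204; +1.708204 ∉ [0.8, 1.6) → out
#4 (2,-7): internal coord 2 + (-7)·β' = +6.326238; +6.326238 ∉ [0.8, 1.6) → out
#5 (20,-7): internal coord 20 + (-7)·β' = +24.326238; +24.326238 ∉ [0.8, 1.6) → out
#6 (0,-19): internal coord 0 + (-19)·β' = +11.742646; +11.742646 ∉ [0.8, 1.6) → out
#7 (1,-5): internal coord 1 + (-5)·β' = +4.090170; +4.090170 ∉ [0.8, 1.6) → out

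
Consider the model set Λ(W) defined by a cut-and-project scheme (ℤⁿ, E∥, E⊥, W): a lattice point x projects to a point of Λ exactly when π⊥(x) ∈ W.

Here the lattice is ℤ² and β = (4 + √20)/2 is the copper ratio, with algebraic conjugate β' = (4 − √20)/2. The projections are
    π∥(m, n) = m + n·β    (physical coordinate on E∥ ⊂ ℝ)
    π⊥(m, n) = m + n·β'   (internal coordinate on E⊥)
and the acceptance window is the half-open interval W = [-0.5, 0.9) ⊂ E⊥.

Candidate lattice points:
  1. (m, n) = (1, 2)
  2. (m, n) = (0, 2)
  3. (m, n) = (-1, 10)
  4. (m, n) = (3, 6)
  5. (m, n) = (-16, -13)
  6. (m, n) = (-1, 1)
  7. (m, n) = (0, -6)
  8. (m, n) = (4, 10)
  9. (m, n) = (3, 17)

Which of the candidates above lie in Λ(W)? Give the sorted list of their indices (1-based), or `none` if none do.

Numerically β ≈ 4.236068 and β' = −1/β ≈ -0.236068.
#1 (1,2): internal coord 1 + (2)·β' = +0.527864; +0.527864 ∈ [-0.5, 0.9) → IN Λ
#2 (0,2): internal coord 0 + (2)·β' = -0.472136; -0.472136 ∈ [-0.5, 0.9) → IN Λ
#3 (-1,10): internal coord -1 + (10)·β' = -3.360680; -3.360680 ∉ [-0.5, 0.9) → out
#4 (3,6): internal coord 3 + (6)·β' = +1.583592; +1.583592 ∉ [-0.5, 0.9) → out
#5 (-16,-13): internal coord -16 + (-13)·β' = -12.931116; -12.931116 ∉ [-0.5, 0.9) → out
#6 (-1,1): internal coord -1 + (1)·β' = -1.236068; -1.236068 ∉ [-0.5, 0.9) → out
#7 (0,-6): internal coord 0 + (-6)·β' = +1.416408; +1.416408 ∉ [-0.5, 0.9) → out
#8 (4,10): internal coord 4 + (10)·β' = +1.639320; +1.639320 ∉ [-0.5, 0.9) → out
#9 (3,17): internal coord 3 + (17)·β' = -1.013156; -1.013156 ∉ [-0.5, 0.9) → out

1, 2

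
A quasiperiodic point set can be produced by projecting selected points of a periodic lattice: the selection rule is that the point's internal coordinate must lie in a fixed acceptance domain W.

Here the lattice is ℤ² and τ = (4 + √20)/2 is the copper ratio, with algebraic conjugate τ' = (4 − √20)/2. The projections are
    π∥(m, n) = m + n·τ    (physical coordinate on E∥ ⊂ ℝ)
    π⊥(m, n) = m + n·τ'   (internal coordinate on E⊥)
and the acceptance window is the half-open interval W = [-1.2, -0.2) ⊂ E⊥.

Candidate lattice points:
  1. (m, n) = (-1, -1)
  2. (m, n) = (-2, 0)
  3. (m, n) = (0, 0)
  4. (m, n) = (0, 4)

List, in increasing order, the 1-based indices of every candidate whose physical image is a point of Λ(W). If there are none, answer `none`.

Compute τ' = (4−√20)/2 = -0.236068, so π⊥(m,n) = m -0.236068·n.
[1] lift (-1,-1): star map gives -0.763932; window check -1.2 ≤ -0.763932 < -0.2 is true → IN Λ
[2] lift (-2,0): star map gives -2.000000; window check -1.2 ≤ -2.000000 < -0.2 is false → out
[3] lift (0,0): star map gives 0.000000; window check -1.2 ≤ 0.000000 < -0.2 is false → out
[4] lift (0,4): star map gives -0.944272; window check -1.2 ≤ -0.944272 < -0.2 is true → IN Λ

1, 4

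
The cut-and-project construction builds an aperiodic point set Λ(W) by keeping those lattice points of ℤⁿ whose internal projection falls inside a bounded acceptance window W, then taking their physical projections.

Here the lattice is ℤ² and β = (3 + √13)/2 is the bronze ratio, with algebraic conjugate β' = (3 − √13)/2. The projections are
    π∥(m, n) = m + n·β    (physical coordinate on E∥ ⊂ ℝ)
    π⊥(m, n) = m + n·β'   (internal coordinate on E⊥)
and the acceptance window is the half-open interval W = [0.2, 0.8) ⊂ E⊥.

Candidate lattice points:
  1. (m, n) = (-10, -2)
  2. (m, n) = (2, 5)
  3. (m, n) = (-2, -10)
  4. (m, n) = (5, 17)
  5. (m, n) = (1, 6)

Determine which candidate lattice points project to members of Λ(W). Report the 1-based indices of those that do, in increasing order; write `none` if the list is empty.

Numerically β ≈ 3.302776 and β' = −1/β ≈ -0.302776.
[1] lift (-10,-2): star map gives -9.394449; window check 0.2 ≤ -9.394449 < 0.8 is false → out
[2] lift (2,5): star map gives 0.486122; window check 0.2 ≤ 0.486122 < 0.8 is true → IN Λ
[3] lift (-2,-10): star map gives 1.027756; window check 0.2 ≤ 1.027756 < 0.8 is false → out
[4] lift (5,17): star map gives -0.147186; window check 0.2 ≤ -0.147186 < 0.8 is false → out
[5] lift (1,6): star map gives -0.816654; window check 0.2 ≤ -0.816654 < 0.8 is false → out

2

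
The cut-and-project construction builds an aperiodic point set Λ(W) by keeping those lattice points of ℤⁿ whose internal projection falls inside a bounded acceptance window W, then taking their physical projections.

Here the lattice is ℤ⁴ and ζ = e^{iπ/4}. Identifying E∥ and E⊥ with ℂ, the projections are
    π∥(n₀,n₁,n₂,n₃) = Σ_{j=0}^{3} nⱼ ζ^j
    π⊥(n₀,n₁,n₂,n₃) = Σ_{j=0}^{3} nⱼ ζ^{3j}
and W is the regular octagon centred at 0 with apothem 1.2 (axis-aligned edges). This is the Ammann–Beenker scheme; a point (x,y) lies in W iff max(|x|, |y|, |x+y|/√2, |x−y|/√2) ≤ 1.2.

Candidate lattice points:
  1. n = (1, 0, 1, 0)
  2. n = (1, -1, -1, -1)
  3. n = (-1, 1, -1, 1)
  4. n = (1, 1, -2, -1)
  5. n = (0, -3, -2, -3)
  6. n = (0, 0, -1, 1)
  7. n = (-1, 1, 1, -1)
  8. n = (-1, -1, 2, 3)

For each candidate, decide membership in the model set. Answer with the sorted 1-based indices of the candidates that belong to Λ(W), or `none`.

2

Internal map: ζ^{3j} for j=0..3 gives (1,0), (−√2/2,√2/2), (0,−1), (√2/2,√2/2).
candidate 1: n = (1, 0, 1, 0) → π⊥ ≈ (+1.000000, -1.000000); max(|x|,|y|,|x±y|/√2) = 1.414214 > 1.2 ⇒ ∉ W
candidate 2: n = (1, -1, -1, -1) → π⊥ ≈ (+1.000000, -0.414214); max(|x|,|y|,|x±y|/√2) = 1.000000 ≤ 1.2 ⇒ ∈ W
candidate 3: n = (-1, 1, -1, 1) → π⊥ ≈ (-1.000000, +2.414214); max(|x|,|y|,|x±y|/√2) = 2.414214 > 1.2 ⇒ ∉ W
candidate 4: n = (1, 1, -2, -1) → π⊥ ≈ (-0.414214, +2.000000); max(|x|,|y|,|x±y|/√2) = 2.000000 > 1.2 ⇒ ∉ W
candidate 5: n = (0, -3, -2, -3) → π⊥ ≈ (+0.000000, -2.242641); max(|x|,|y|,|x±y|/√2) = 2.242641 > 1.2 ⇒ ∉ W
candidate 6: n = (0, 0, -1, 1) → π⊥ ≈ (+0.707107, +1.707107); max(|x|,|y|,|x±y|/√2) = 1.707107 > 1.2 ⇒ ∉ W
candidate 7: n = (-1, 1, 1, -1) → π⊥ ≈ (-2.414214, -1.000000); max(|x|,|y|,|x±y|/√2) = 2.414214 > 1.2 ⇒ ∉ W
candidate 8: n = (-1, -1, 2, 3) → π⊥ ≈ (+1.828427, -0.585786); max(|x|,|y|,|x±y|/√2) = 1.828427 > 1.2 ⇒ ∉ W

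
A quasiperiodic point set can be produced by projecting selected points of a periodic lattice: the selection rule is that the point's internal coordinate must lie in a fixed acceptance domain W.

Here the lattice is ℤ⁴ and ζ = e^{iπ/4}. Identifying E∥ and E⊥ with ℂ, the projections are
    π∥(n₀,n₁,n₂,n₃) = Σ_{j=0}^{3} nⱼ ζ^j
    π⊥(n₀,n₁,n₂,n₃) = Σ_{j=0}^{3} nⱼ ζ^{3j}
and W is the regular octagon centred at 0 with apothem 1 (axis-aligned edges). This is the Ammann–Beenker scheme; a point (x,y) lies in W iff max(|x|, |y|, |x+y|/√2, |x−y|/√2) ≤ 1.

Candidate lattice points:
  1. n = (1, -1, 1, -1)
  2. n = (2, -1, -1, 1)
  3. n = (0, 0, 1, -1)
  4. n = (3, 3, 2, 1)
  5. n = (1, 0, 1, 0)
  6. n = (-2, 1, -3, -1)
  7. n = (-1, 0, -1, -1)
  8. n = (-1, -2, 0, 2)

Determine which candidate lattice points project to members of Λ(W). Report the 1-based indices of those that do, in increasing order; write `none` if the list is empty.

none

π⊥(n) = n₀ + n₁ζ³ + n₂ζ⁶ + n₃ζ⁹ where ζ = e^{iπ/4}.
#1 (1, -1, 1, -1): internal (1.000000, -2.414214); octagon support 2.414214 vs apothem 1 → ∉ W
#2 (2, -1, -1, 1): internal (3.414214, 1.000000); octagon support 3.414214 vs apothem 1 → ∉ W
#3 (0, 0, 1, -1): internal (-0.707107, -1.707107); octagon support 1.707107 vs apothem 1 → ∉ W
#4 (3, 3, 2, 1): internal (1.585786, 0.828427); octagon support 1.707107 vs apothem 1 → ∉ W
#5 (1, 0, 1, 0): internal (1.000000, -1.000000); octagon support 1.414214 vs apothem 1 → ∉ W
#6 (-2, 1, -3, -1): internal (-3.414214, 3.000000); octagon support 4.535534 vs apothem 1 → ∉ W
#7 (-1, 0, -1, -1): internal (-1.707107, 0.292893); octagon support 1.707107 vs apothem 1 → ∉ W
#8 (-1, -2, 0, 2): internal (1.828427, 0.000000); octagon support 1.828427 vs apothem 1 → ∉ W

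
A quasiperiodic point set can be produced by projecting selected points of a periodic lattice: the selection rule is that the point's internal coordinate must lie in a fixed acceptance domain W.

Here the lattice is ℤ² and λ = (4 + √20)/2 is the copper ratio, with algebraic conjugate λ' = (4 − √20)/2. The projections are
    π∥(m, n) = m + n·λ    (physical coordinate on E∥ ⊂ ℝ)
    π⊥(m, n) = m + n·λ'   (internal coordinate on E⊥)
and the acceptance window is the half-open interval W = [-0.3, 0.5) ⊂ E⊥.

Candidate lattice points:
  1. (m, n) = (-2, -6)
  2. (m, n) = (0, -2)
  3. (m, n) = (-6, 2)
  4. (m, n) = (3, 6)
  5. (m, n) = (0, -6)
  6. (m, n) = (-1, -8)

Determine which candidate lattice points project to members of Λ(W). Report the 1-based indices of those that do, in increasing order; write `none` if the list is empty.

2

Numerically λ ≈ 4.23607 and λ' = −1/λ ≈ -0.23607.
candidate 1: (m,n)=(-2,-6) → π∥ = -2-6·λ ≈ -27.41641, π⊥ = -2-6·λ' ≈ -0.58359 ∉ [-0.3, 0.5) ⇒ out
candidate 2: (m,n)=(0,-2) → π∥ = 0-2·λ ≈ -8.47214, π⊥ = 0-2·λ' ≈ 0.47214 ∈ [-0.3, 0.5) ⇒ IN Λ
candidate 3: (m,n)=(-6,2) → π∥ = -6+2·λ ≈ 2.47214, π⊥ = -6+2·λ' ≈ -6.47214 ∉ [-0.3, 0.5) ⇒ out
candidate 4: (m,n)=(3,6) → π∥ = 3+6·λ ≈ 28.41641, π⊥ = 3+6·λ' ≈ 1.58359 ∉ [-0.3, 0.5) ⇒ out
candidate 5: (m,n)=(0,-6) → π∥ = 0-6·λ ≈ -25.41641, π⊥ = 0-6·λ' ≈ 1.41641 ∉ [-0.3, 0.5) ⇒ out
candidate 6: (m,n)=(-1,-8) → π∥ = -1-8·λ ≈ -34.88854, π⊥ = -1-8·λ' ≈ 0.88854 ∉ [-0.3, 0.5) ⇒ out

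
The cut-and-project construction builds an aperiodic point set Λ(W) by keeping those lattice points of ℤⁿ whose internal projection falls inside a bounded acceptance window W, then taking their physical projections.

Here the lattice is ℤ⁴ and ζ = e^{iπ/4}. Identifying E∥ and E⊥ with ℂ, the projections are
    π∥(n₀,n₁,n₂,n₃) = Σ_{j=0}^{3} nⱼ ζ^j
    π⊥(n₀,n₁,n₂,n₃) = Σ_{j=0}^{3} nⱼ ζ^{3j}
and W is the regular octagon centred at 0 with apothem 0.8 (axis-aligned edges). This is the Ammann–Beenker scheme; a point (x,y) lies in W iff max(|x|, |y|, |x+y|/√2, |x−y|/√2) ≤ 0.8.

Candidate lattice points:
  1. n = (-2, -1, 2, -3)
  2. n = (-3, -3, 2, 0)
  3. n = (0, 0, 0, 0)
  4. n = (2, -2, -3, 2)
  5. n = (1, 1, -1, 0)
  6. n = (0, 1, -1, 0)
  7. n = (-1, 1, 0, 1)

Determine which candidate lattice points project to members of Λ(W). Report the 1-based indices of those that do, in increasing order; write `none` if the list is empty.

With ζ = e^{iπ/4} the internal vectors are ζ^0,ζ^3,ζ^6,ζ^9.
#1 (-2, -1, 2, -3): internal (-3.41421, -4.82843); octagon support 5.82843 vs apothem 0.8 → ∉ W
#2 (-3, -3, 2, 0): internal (-0.87868, -4.12132); octagon support 4.12132 vs apothem 0.8 → ∉ W
#3 (0, 0, 0, 0): internal (0.00000, 0.00000); octagon support 0.00000 vs apothem 0.8 → ∈ W
#4 (2, -2, -3, 2): internal (4.82843, 3.00000); octagon support 5.53553 vs apothem 0.8 → ∉ W
#5 (1, 1, -1, 0): internal (0.29289, 1.70711); octagon support 1.70711 vs apothem 0.8 → ∉ W
#6 (0, 1, -1, 0): internal (-0.70711, 1.70711); octagon support 1.70711 vs apothem 0.8 → ∉ W
#7 (-1, 1, 0, 1): internal (-1.00000, 1.41421); octagon support 1.70711 vs apothem 0.8 → ∉ W

3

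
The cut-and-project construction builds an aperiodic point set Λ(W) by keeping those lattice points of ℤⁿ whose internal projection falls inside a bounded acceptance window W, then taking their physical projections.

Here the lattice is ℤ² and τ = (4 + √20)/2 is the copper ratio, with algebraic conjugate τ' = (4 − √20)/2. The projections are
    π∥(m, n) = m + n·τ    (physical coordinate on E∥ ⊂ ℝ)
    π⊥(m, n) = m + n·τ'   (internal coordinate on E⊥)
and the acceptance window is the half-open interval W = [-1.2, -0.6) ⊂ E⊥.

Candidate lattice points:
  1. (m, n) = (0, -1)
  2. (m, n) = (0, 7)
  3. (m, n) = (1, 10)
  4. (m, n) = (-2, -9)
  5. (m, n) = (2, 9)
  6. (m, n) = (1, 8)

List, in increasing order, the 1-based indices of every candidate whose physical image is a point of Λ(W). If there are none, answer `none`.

6

Numerically τ ≈ 4.23607 and τ' = −1/τ ≈ -0.23607.
candidate 1: (m,n)=(0,-1) → π∥ = 0-1·τ ≈ -4.23607, π⊥ = 0-1·τ' ≈ 0.23607 ∉ [-1.2, -0.6) ⇒ out
candidate 2: (m,n)=(0,7) → π∥ = 0+7·τ ≈ 29.65248, π⊥ = 0+7·τ' ≈ -1.65248 ∉ [-1.2, -0.6) ⇒ out
candidate 3: (m,n)=(1,10) → π∥ = 1+10·τ ≈ 43.36068, π⊥ = 1+10·τ' ≈ -1.36068 ∉ [-1.2, -0.6) ⇒ out
candidate 4: (m,n)=(-2,-9) → π∥ = -2-9·τ ≈ -40.12461, π⊥ = -2-9·τ' ≈ 0.12461 ∉ [-1.2, -0.6) ⇒ out
candidate 5: (m,n)=(2,9) → π∥ = 2+9·τ ≈ 40.12461, π⊥ = 2+9·τ' ≈ -0.12461 ∉ [-1.2, -0.6) ⇒ out
candidate 6: (m,n)=(1,8) → π∥ = 1+8·τ ≈ 34.88854, π⊥ = 1+8·τ' ≈ -0.88854 ∈ [-1.2, -0.6) ⇒ IN Λ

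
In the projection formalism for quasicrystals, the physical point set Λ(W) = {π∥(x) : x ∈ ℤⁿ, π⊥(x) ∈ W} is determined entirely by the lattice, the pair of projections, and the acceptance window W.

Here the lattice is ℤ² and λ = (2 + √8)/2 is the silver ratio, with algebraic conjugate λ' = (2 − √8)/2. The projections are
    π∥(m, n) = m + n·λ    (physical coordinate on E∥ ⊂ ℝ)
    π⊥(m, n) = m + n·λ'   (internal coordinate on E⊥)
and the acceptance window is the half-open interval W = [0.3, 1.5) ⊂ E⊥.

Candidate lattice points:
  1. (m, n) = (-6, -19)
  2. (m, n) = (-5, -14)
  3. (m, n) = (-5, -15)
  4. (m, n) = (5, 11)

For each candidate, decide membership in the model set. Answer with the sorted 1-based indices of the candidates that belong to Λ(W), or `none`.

Compute λ' = (2−√8)/2 = -0.4142, so π⊥(m,n) = m -0.4142·n.
[1] lift (-6,-19): star map gives 1.8701; window check 0.3 ≤ 1.8701 < 1.5 is false → out
[2] lift (-5,-14): star map gives 0.7990; window check 0.3 ≤ 0.7990 < 1.5 is true → IN Λ
[3] lift (-5,-15): star map gives 1.2132; window check 0.3 ≤ 1.2132 < 1.5 is true → IN Λ
[4] lift (5,11): star map gives 0.4437; window check 0.3 ≤ 0.4437 < 1.5 is true → IN Λ

2, 3, 4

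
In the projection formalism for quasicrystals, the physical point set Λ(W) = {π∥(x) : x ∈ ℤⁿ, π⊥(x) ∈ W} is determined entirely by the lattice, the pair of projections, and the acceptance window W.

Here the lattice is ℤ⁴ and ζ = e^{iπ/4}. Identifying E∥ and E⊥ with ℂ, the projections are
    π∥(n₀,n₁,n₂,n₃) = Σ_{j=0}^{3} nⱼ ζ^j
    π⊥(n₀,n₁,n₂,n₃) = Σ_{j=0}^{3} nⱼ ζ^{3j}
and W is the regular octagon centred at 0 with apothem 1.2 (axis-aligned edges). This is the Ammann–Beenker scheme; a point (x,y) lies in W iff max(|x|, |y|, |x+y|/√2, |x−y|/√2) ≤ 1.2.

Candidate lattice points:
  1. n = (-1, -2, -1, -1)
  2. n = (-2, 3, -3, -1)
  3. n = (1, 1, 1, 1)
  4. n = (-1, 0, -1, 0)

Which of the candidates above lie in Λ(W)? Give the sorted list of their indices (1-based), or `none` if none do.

With ζ = e^{iπ/4} the internal vectors are ζ^0,ζ^3,ζ^6,ζ^9.
#1 (-1, -2, -1, -1): internal (-0.29289, -1.12132); octagon support 1.12132 vs apothem 1.2 → ∈ W
#2 (-2, 3, -3, -1): internal (-4.82843, 4.41421); octagon support 6.53553 vs apothem 1.2 → ∉ W
#3 (1, 1, 1, 1): internal (1.00000, 0.41421); octagon support 1.00000 vs apothem 1.2 → ∈ W
#4 (-1, 0, -1, 0): internal (-1.00000, 1.00000); octagon support 1.41421 vs apothem 1.2 → ∉ W

1, 3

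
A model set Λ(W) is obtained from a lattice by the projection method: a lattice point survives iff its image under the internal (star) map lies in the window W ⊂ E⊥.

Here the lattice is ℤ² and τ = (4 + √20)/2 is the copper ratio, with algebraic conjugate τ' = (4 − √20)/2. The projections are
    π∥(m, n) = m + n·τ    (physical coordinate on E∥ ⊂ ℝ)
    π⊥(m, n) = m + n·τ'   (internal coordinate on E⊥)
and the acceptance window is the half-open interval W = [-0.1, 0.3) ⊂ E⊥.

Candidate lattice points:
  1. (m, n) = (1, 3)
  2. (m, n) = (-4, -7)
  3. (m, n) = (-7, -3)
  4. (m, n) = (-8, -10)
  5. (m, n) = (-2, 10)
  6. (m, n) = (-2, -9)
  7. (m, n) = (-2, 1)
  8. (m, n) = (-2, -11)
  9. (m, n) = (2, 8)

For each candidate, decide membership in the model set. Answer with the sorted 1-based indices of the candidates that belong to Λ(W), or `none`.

1, 6, 9

Numerically τ ≈ 4.236068 and τ' = −1/τ ≈ -0.236068.
candidate 1: (m,n)=(1,3) → π∥ = 1+3·τ ≈ 13.708204, π⊥ = 1+3·τ' ≈ 0.291796 ∈ [-0.1, 0.3) ⇒ IN Λ
candidate 2: (m,n)=(-4,-7) → π∥ = -4-7·τ ≈ -33.652476, π⊥ = -4-7·τ' ≈ -2.347524 ∉ [-0.1, 0.3) ⇒ out
candidate 3: (m,n)=(-7,-3) → π∥ = -7-3·τ ≈ -19.708204, π⊥ = -7-3·τ' ≈ -6.291796 ∉ [-0.1, 0.3) ⇒ out
candidate 4: (m,n)=(-8,-10) → π∥ = -8-10·τ ≈ -50.360680, π⊥ = -8-10·τ' ≈ -5.639320 ∉ [-0.1, 0.3) ⇒ out
candidate 5: (m,n)=(-2,10) → π∥ = -2+10·τ ≈ 40.360680, π⊥ = -2+10·τ' ≈ -4.360680 ∉ [-0.1, 0.3) ⇒ out
candidate 6: (m,n)=(-2,-9) → π∥ = -2-9·τ ≈ -40.124612, π⊥ = -2-9·τ' ≈ 0.124612 ∈ [-0.1, 0.3) ⇒ IN Λ
candidate 7: (m,n)=(-2,1) → π∥ = -2+1·τ ≈ 2.236068, π⊥ = -2+1·τ' ≈ -2.236068 ∉ [-0.1, 0.3) ⇒ out
candidate 8: (m,n)=(-2,-11) → π∥ = -2-11·τ ≈ -48.596748, π⊥ = -2-11·τ' ≈ 0.596748 ∉ [-0.1, 0.3) ⇒ out
candidate 9: (m,n)=(2,8) → π∥ = 2+8·τ ≈ 35.888544, π⊥ = 2+8·τ' ≈ 0.111456 ∈ [-0.1, 0.3) ⇒ IN Λ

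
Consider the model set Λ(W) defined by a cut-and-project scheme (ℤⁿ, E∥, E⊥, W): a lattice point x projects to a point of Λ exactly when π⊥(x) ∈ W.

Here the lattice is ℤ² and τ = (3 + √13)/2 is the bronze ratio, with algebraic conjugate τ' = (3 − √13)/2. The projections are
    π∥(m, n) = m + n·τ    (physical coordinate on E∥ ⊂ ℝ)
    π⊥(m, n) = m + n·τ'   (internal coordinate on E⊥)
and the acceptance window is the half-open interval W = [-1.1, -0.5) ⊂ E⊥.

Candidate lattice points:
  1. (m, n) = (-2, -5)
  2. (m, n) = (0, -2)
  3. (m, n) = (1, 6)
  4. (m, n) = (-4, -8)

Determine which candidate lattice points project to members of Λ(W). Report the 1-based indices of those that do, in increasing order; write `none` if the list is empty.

τ' = (3−√13)/2 ≈ -0.3028.
[1] lift (-2,-5): star map gives -0.4861; window check -1.1 ≤ -0.4861 < -0.5 is false → out
[2] lift (0,-2): star map gives 0.6056; window check -1.1 ≤ 0.6056 < -0.5 is false → out
[3] lift (1,6): star map gives -0.8167; window check -1.1 ≤ -0.8167 < -0.5 is true → IN Λ
[4] lift (-4,-8): star map gives -1.5778; window check -1.1 ≤ -1.5778 < -0.5 is false → out

3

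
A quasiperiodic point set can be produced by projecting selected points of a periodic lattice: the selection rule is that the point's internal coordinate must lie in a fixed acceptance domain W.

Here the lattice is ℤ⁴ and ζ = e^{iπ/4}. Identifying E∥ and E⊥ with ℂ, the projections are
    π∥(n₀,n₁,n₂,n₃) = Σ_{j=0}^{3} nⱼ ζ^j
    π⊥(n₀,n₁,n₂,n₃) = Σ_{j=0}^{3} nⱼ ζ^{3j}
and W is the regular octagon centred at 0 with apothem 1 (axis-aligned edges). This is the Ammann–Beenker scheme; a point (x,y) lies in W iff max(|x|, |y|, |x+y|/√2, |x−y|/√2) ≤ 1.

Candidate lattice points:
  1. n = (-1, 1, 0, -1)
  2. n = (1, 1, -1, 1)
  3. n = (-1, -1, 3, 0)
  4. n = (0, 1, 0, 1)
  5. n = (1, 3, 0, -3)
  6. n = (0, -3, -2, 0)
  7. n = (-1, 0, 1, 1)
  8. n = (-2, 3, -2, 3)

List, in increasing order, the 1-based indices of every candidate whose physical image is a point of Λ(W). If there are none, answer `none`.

Internal map: ζ^{3j} for j=0..3 gives (1,0), (−√2/2,√2/2), (0,−1), (√2/2,√2/2).
#1 (-1, 1, 0, -1): internal (-2.4142, 0.0000); octagon support 2.4142 vs apothem 1 → ∉ W
#2 (1, 1, -1, 1): internal (1.0000, 2.4142); octagon support 2.4142 vs apothem 1 → ∉ W
#3 (-1, -1, 3, 0): internal (-0.2929, -3.7071); octagon support 3.7071 vs apothem 1 → ∉ W
#4 (0, 1, 0, 1): internal (0.0000, 1.4142); octagon support 1.4142 vs apothem 1 → ∉ W
#5 (1, 3, 0, -3): internal (-3.2426, 0.0000); octagon support 3.2426 vs apothem 1 → ∉ W
#6 (0, -3, -2, 0): internal (2.1213, -0.1213); octagon support 2.1213 vs apothem 1 → ∉ W
#7 (-1, 0, 1, 1): internal (-0.2929, -0.2929); octagon support 0.4142 vs apothem 1 → ∈ W
#8 (-2, 3, -2, 3): internal (-2.0000, 6.2426); octagon support 6.2426 vs apothem 1 → ∉ W

7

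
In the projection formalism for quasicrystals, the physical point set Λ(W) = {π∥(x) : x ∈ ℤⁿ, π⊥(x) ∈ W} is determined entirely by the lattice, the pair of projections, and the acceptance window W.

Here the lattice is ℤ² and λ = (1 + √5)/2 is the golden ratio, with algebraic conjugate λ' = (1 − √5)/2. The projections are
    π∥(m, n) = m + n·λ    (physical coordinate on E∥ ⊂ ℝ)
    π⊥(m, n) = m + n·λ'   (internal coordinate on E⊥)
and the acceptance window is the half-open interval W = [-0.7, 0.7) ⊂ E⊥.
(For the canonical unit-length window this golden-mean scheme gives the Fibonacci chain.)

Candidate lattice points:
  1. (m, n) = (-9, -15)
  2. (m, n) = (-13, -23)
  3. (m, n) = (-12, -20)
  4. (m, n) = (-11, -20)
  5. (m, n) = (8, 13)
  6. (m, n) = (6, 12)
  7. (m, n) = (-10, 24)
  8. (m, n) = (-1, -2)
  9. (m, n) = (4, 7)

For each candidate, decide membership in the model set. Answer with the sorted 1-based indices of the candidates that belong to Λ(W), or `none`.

1, 3, 5, 8, 9

Compute λ' = (1−√5)/2 = -0.61803, so π⊥(m,n) = m -0.61803·n.
candidate 1: (m,n)=(-9,-15) → π∥ = -9-15·λ ≈ -33.27051, π⊥ = -9-15·λ' ≈ 0.27051 ∈ [-0.7, 0.7) ⇒ IN Λ
candidate 2: (m,n)=(-13,-23) → π∥ = -13-23·λ ≈ -50.21478, π⊥ = -13-23·λ' ≈ 1.21478 ∉ [-0.7, 0.7) ⇒ out
candidate 3: (m,n)=(-12,-20) → π∥ = -12-20·λ ≈ -44.36068, π⊥ = -12-20·λ' ≈ 0.36068 ∈ [-0.7, 0.7) ⇒ IN Λ
candidate 4: (m,n)=(-11,-20) → π∥ = -11-20·λ ≈ -43.36068, π⊥ = -11-20·λ' ≈ 1.36068 ∉ [-0.7, 0.7) ⇒ out
candidate 5: (m,n)=(8,13) → π∥ = 8+13·λ ≈ 29.03444, π⊥ = 8+13·λ' ≈ -0.03444 ∈ [-0.7, 0.7) ⇒ IN Λ
candidate 6: (m,n)=(6,12) → π∥ = 6+12·λ ≈ 25.41641, π⊥ = 6+12·λ' ≈ -1.41641 ∉ [-0.7, 0.7) ⇒ out
candidate 7: (m,n)=(-10,24) → π∥ = -10+24·λ ≈ 28.83282, π⊥ = -10+24·λ' ≈ -24.83282 ∉ [-0.7, 0.7) ⇒ out
candidate 8: (m,n)=(-1,-2) → π∥ = -1-2·λ ≈ -4.23607, π⊥ = -1-2·λ' ≈ 0.23607 ∈ [-0.7, 0.7) ⇒ IN Λ
candidate 9: (m,n)=(4,7) → π∥ = 4+7·λ ≈ 15.32624, π⊥ = 4+7·λ' ≈ -0.32624 ∈ [-0.7, 0.7) ⇒ IN Λ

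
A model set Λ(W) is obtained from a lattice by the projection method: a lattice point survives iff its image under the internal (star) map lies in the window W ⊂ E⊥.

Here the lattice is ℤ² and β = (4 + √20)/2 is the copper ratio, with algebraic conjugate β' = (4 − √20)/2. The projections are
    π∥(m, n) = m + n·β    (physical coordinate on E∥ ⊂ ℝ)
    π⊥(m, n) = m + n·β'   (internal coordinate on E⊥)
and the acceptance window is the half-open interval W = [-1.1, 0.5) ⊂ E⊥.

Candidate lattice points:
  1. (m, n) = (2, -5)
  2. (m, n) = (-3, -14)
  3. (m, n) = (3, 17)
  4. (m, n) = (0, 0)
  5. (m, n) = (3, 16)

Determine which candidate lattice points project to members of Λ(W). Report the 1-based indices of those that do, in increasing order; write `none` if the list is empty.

Numerically β ≈ 4.236068 and β' = −1/β ≈ -0.236068.
[1] lift (2,-5): star map gives 3.180340; window check -1.1 ≤ 3.180340 < 0.5 is false → out
[2] lift (-3,-14): star map gives 0.304952; window check -1.1 ≤ 0.304952 < 0.5 is true → IN Λ
[3] lift (3,17): star map gives -1.013156; window check -1.1 ≤ -1.013156 < 0.5 is true → IN Λ
[4] lift (0,0): star map gives 0.000000; window check -1.1 ≤ 0.000000 < 0.5 is true → IN Λ
[5] lift (3,16): star map gives -0.777088; window check -1.1 ≤ -0.777088 < 0.5 is true → IN Λ

2, 3, 4, 5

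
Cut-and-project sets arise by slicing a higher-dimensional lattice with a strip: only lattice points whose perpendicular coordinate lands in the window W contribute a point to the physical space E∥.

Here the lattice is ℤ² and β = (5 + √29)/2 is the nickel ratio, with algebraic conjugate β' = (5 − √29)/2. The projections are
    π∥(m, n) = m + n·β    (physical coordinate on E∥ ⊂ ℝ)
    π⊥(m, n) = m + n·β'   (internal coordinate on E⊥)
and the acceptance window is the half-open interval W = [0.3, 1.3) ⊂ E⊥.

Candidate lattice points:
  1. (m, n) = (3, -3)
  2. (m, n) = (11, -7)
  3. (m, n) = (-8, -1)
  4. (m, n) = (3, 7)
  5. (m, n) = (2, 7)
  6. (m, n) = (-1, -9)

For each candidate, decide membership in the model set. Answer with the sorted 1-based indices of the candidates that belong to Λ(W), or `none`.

Numerically β ≈ 5.1926 and β' = −1/β ≈ -0.1926.
#1 (3,-3): internal coord 3 + (-3)·β' = +3.5777; +3.5777 ∉ [0.3, 1.3) → out
#2 (11,-7): internal coord 11 + (-7)·β' = +12.3481; +12.3481 ∉ [0.3, 1.3) → out
#3 (-8,-1): internal coord -8 + (-1)·β' = -7.8074; -7.8074 ∉ [0.3, 1.3) → out
#4 (3,7): internal coord 3 + (7)·β' = +1.6519; +1.6519 ∉ [0.3, 1.3) → out
#5 (2,7): internal coord 2 + (7)·β' = +0.6519; +0.6519 ∈ [0.3, 1.3) → IN Λ
#6 (-1,-9): internal coord -1 + (-9)·β' = +0.7332; +0.7332 ∈ [0.3, 1.3) → IN Λ

5, 6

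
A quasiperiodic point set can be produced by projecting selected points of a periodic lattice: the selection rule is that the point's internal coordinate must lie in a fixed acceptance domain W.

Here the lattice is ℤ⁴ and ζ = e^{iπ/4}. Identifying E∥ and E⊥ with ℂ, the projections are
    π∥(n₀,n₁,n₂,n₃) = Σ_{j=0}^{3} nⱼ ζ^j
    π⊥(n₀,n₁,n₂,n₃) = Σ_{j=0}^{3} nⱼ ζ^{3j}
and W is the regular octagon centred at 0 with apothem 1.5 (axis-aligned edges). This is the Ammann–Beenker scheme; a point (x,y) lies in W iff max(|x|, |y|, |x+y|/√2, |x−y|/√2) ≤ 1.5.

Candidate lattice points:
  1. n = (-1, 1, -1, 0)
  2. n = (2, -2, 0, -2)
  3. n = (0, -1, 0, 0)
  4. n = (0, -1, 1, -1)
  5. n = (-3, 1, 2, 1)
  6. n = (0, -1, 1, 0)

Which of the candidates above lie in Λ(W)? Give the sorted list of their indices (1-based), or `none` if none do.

π⊥(n) = n₀ + n₁ζ³ + n₂ζ⁶ + n₃ζ⁹ where ζ = e^{iπ/4}.
#1 (-1, 1, -1, 0): internal (-1.70711, 1.70711); octagon support 2.41421 vs apothem 1.5 → ∉ W
#2 (2, -2, 0, -2): internal (2.00000, -2.82843); octagon support 3.41421 vs apothem 1.5 → ∉ W
#3 (0, -1, 0, 0): internal (0.70711, -0.70711); octagon support 1.00000 vs apothem 1.5 → ∈ W
#4 (0, -1, 1, -1): internal (0.00000, -2.41421); octagon support 2.41421 vs apothem 1.5 → ∉ W
#5 (-3, 1, 2, 1): internal (-3.00000, -0.58579); octagon support 3.00000 vs apothem 1.5 → ∉ W
#6 (0, -1, 1, 0): internal (0.70711, -1.70711); octagon support 1.70711 vs apothem 1.5 → ∉ W

3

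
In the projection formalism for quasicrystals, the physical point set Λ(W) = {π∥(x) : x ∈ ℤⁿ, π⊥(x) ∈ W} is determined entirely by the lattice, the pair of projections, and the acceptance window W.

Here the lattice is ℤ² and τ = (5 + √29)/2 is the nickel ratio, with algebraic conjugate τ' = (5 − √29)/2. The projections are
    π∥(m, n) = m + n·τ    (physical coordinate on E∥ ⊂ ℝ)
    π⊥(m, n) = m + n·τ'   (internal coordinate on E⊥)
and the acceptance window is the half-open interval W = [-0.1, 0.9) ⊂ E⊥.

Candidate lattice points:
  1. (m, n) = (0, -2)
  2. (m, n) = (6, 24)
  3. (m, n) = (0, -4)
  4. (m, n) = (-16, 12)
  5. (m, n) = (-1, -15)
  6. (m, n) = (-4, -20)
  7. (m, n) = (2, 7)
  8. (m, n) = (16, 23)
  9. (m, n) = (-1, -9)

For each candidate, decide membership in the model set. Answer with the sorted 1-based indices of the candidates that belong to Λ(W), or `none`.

1, 3, 7, 9

Numerically τ ≈ 5.1926 and τ' = −1/τ ≈ -0.1926.
candidate 1: (m,n)=(0,-2) → π∥ = 0-2·τ ≈ -10.3852, π⊥ = 0-2·τ' ≈ 0.3852 ∈ [-0.1, 0.9) ⇒ IN Λ
candidate 2: (m,n)=(6,24) → π∥ = 6+24·τ ≈ 130.6220, π⊥ = 6+24·τ' ≈ 1.3780 ∉ [-0.1, 0.9) ⇒ out
candidate 3: (m,n)=(0,-4) → π∥ = 0-4·τ ≈ -20.7703, π⊥ = 0-4·τ' ≈ 0.7703 ∈ [-0.1, 0.9) ⇒ IN Λ
candidate 4: (m,n)=(-16,12) → π∥ = -16+12·τ ≈ 46.3110, π⊥ = -16+12·τ' ≈ -18.3110 ∉ [-0.1, 0.9) ⇒ out
candidate 5: (m,n)=(-1,-15) → π∥ = -1-15·τ ≈ -78.8887, π⊥ = -1-15·τ' ≈ 1.8887 ∉ [-0.1, 0.9) ⇒ out
candidate 6: (m,n)=(-4,-20) → π∥ = -4-20·τ ≈ -107.8516, π⊥ = -4-20·τ' ≈ -0.1484 ∉ [-0.1, 0.9) ⇒ out
candidate 7: (m,n)=(2,7) → π∥ = 2+7·τ ≈ 38.3481, π⊥ = 2+7·τ' ≈ 0.6519 ∈ [-0.1, 0.9) ⇒ IN Λ
candidate 8: (m,n)=(16,23) → π∥ = 16+23·τ ≈ 135.4294, π⊥ = 16+23·τ' ≈ 11.5706 ∉ [-0.1, 0.9) ⇒ out
candidate 9: (m,n)=(-1,-9) → π∥ = -1-9·τ ≈ -47.7332, π⊥ = -1-9·τ' ≈ 0.7332 ∈ [-0.1, 0.9) ⇒ IN Λ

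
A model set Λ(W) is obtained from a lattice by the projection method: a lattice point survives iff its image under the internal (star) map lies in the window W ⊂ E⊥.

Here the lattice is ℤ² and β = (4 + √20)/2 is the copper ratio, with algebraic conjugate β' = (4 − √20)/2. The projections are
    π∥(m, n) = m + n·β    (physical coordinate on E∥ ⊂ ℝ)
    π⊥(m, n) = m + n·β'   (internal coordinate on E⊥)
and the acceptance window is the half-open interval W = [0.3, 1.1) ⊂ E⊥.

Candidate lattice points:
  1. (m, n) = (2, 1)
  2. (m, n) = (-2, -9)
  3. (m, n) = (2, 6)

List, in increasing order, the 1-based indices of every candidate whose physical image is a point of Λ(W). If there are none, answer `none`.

β' = (4−√20)/2 ≈ -0.23607.
candidate 1: (m,n)=(2,1) → π∥ = 2+1·β ≈ 6.23607, π⊥ = 2+1·β' ≈ 1.76393 ∉ [0.3, 1.1) ⇒ out
candidate 2: (m,n)=(-2,-9) → π∥ = -2-9·β ≈ -40.12461, π⊥ = -2-9·β' ≈ 0.12461 ∉ [0.3, 1.1) ⇒ out
candidate 3: (m,n)=(2,6) → π∥ = 2+6·β ≈ 27.41641, π⊥ = 2+6·β' ≈ 0.58359 ∈ [0.3, 1.1) ⇒ IN Λ

3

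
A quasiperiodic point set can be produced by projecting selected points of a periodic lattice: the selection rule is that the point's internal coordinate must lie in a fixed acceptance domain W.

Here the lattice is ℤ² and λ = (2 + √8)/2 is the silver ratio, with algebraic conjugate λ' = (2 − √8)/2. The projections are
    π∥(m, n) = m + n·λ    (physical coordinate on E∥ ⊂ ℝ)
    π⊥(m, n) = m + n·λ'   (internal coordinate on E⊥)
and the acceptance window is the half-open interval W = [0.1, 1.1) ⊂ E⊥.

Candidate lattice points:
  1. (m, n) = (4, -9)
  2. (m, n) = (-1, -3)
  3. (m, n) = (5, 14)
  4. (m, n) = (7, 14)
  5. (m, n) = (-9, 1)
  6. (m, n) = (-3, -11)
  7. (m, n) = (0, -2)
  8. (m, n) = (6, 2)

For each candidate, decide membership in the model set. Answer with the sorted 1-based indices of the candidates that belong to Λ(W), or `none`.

Compute λ' = (2−√8)/2 = -0.41421, so π⊥(m,n) = m -0.41421·n.
candidate 1: (m,n)=(4,-9) → π∥ = 4-9·λ ≈ -17.72792, π⊥ = 4-9·λ' ≈ 7.72792 ∉ [0.1, 1.1) ⇒ out
candidate 2: (m,n)=(-1,-3) → π∥ = -1-3·λ ≈ -8.24264, π⊥ = -1-3·λ' ≈ 0.24264 ∈ [0.1, 1.1) ⇒ IN Λ
candidate 3: (m,n)=(5,14) → π∥ = 5+14·λ ≈ 38.79899, π⊥ = 5+14·λ' ≈ -0.79899 ∉ [0.1, 1.1) ⇒ out
candidate 4: (m,n)=(7,14) → π∥ = 7+14·λ ≈ 40.79899, π⊥ = 7+14·λ' ≈ 1.20101 ∉ [0.1, 1.1) ⇒ out
candidate 5: (m,n)=(-9,1) → π∥ = -9+1·λ ≈ -6.58579, π⊥ = -9+1·λ' ≈ -9.41421 ∉ [0.1, 1.1) ⇒ out
candidate 6: (m,n)=(-3,-11) → π∥ = -3-11·λ ≈ -29.55635, π⊥ = -3-11·λ' ≈ 1.55635 ∉ [0.1, 1.1) ⇒ out
candidate 7: (m,n)=(0,-2) → π∥ = 0-2·λ ≈ -4.82843, π⊥ = 0-2·λ' ≈ 0.82843 ∈ [0.1, 1.1) ⇒ IN Λ
candidate 8: (m,n)=(6,2) → π∥ = 6+2·λ ≈ 10.82843, π⊥ = 6+2·λ' ≈ 5.17157 ∉ [0.1, 1.1) ⇒ out

2, 7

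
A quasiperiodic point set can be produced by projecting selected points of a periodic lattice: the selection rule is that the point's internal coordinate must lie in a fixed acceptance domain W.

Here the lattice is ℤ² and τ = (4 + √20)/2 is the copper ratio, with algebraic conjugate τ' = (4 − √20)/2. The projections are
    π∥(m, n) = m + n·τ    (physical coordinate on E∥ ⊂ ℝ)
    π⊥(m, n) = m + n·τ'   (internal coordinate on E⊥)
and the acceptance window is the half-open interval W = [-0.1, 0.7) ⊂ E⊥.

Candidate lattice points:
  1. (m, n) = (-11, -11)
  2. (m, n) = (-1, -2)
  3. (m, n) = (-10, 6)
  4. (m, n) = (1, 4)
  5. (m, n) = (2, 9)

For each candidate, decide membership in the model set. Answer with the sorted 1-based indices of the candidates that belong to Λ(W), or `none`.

Numerically τ ≈ 4.23607 and τ' = −1/τ ≈ -0.23607.
candidate 1: (m,n)=(-11,-11) → π∥ = -11-11·τ ≈ -57.59675, π⊥ = -11-11·τ' ≈ -8.40325 ∉ [-0.1, 0.7) ⇒ out
candidate 2: (m,n)=(-1,-2) → π∥ = -1-2·τ ≈ -9.47214, π⊥ = -1-2·τ' ≈ -0.52786 ∉ [-0.1, 0.7) ⇒ out
candidate 3: (m,n)=(-10,6) → π∥ = -10+6·τ ≈ 15.41641, π⊥ = -10+6·τ' ≈ -11.41641 ∉ [-0.1, 0.7) ⇒ out
candidate 4: (m,n)=(1,4) → π∥ = 1+4·τ ≈ 17.94427, π⊥ = 1+4·τ' ≈ 0.05573 ∈ [-0.1, 0.7) ⇒ IN Λ
candidate 5: (m,n)=(2,9) → π∥ = 2+9·τ ≈ 40.12461, π⊥ = 2+9·τ' ≈ -0.12461 ∉ [-0.1, 0.7) ⇒ out

4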